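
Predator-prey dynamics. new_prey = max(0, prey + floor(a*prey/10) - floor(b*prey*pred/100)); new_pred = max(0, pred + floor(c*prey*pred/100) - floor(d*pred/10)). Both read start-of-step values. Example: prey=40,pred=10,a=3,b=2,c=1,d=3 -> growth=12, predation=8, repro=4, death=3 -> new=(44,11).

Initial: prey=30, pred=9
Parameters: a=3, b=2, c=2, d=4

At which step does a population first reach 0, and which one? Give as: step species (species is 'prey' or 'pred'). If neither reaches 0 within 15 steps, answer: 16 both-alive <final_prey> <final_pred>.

Answer: 16 both-alive 9 2

Derivation:
Step 1: prey: 30+9-5=34; pred: 9+5-3=11
Step 2: prey: 34+10-7=37; pred: 11+7-4=14
Step 3: prey: 37+11-10=38; pred: 14+10-5=19
Step 4: prey: 38+11-14=35; pred: 19+14-7=26
Step 5: prey: 35+10-18=27; pred: 26+18-10=34
Step 6: prey: 27+8-18=17; pred: 34+18-13=39
Step 7: prey: 17+5-13=9; pred: 39+13-15=37
Step 8: prey: 9+2-6=5; pred: 37+6-14=29
Step 9: prey: 5+1-2=4; pred: 29+2-11=20
Step 10: prey: 4+1-1=4; pred: 20+1-8=13
Step 11: prey: 4+1-1=4; pred: 13+1-5=9
Step 12: prey: 4+1-0=5; pred: 9+0-3=6
Step 13: prey: 5+1-0=6; pred: 6+0-2=4
Step 14: prey: 6+1-0=7; pred: 4+0-1=3
Step 15: prey: 7+2-0=9; pred: 3+0-1=2
No extinction within 15 steps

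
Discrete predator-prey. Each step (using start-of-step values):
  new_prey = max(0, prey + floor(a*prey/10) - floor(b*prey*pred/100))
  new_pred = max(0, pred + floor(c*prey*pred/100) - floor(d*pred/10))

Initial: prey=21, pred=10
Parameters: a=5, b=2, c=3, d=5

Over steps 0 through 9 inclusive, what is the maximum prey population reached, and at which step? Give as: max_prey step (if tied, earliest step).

Step 1: prey: 21+10-4=27; pred: 10+6-5=11
Step 2: prey: 27+13-5=35; pred: 11+8-5=14
Step 3: prey: 35+17-9=43; pred: 14+14-7=21
Step 4: prey: 43+21-18=46; pred: 21+27-10=38
Step 5: prey: 46+23-34=35; pred: 38+52-19=71
Step 6: prey: 35+17-49=3; pred: 71+74-35=110
Step 7: prey: 3+1-6=0; pred: 110+9-55=64
Step 8: prey: 0+0-0=0; pred: 64+0-32=32
Step 9: prey: 0+0-0=0; pred: 32+0-16=16
Max prey = 46 at step 4

Answer: 46 4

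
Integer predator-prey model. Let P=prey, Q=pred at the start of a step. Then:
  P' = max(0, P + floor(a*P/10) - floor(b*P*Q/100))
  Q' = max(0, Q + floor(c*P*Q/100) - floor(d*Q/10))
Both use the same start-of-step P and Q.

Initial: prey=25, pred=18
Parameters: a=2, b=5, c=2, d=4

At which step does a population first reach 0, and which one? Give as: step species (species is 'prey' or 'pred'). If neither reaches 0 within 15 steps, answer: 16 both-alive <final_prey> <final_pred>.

Step 1: prey: 25+5-22=8; pred: 18+9-7=20
Step 2: prey: 8+1-8=1; pred: 20+3-8=15
Step 3: prey: 1+0-0=1; pred: 15+0-6=9
Step 4: prey: 1+0-0=1; pred: 9+0-3=6
Step 5: prey: 1+0-0=1; pred: 6+0-2=4
Step 6: prey: 1+0-0=1; pred: 4+0-1=3
Step 7: prey: 1+0-0=1; pred: 3+0-1=2
Step 8: prey: 1+0-0=1; pred: 2+0-0=2
Steps 9-15: state stable at prey=1, pred=2 (no change)
No extinction within 15 steps

Answer: 16 both-alive 1 2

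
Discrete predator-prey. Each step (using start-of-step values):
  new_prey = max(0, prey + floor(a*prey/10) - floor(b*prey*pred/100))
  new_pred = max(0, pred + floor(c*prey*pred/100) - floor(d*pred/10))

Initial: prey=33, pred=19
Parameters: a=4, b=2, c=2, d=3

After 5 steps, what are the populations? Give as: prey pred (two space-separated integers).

Step 1: prey: 33+13-12=34; pred: 19+12-5=26
Step 2: prey: 34+13-17=30; pred: 26+17-7=36
Step 3: prey: 30+12-21=21; pred: 36+21-10=47
Step 4: prey: 21+8-19=10; pred: 47+19-14=52
Step 5: prey: 10+4-10=4; pred: 52+10-15=47

Answer: 4 47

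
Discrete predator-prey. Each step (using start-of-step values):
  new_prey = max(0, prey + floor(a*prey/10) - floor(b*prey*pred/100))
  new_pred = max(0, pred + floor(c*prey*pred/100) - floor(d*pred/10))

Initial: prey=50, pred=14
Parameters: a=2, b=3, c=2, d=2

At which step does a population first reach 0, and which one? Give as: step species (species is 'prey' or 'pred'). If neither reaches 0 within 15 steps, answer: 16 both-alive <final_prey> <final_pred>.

Step 1: prey: 50+10-21=39; pred: 14+14-2=26
Step 2: prey: 39+7-30=16; pred: 26+20-5=41
Step 3: prey: 16+3-19=0; pred: 41+13-8=46
First extinction: prey at step 3

Answer: 3 prey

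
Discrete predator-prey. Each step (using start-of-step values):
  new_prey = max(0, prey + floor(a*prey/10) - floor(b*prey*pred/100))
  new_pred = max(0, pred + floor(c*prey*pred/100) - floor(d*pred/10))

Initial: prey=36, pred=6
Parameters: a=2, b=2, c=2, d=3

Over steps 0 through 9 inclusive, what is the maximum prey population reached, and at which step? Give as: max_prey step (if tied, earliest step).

Step 1: prey: 36+7-4=39; pred: 6+4-1=9
Step 2: prey: 39+7-7=39; pred: 9+7-2=14
Step 3: prey: 39+7-10=36; pred: 14+10-4=20
Step 4: prey: 36+7-14=29; pred: 20+14-6=28
Step 5: prey: 29+5-16=18; pred: 28+16-8=36
Step 6: prey: 18+3-12=9; pred: 36+12-10=38
Step 7: prey: 9+1-6=4; pred: 38+6-11=33
Step 8: prey: 4+0-2=2; pred: 33+2-9=26
Step 9: prey: 2+0-1=1; pred: 26+1-7=20
Max prey = 39 at step 1

Answer: 39 1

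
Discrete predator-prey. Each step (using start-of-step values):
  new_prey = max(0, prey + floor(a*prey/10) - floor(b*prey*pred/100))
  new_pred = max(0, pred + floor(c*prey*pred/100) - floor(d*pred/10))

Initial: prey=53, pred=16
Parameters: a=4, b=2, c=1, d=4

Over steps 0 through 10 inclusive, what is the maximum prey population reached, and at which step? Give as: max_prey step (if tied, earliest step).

Step 1: prey: 53+21-16=58; pred: 16+8-6=18
Step 2: prey: 58+23-20=61; pred: 18+10-7=21
Step 3: prey: 61+24-25=60; pred: 21+12-8=25
Step 4: prey: 60+24-30=54; pred: 25+15-10=30
Step 5: prey: 54+21-32=43; pred: 30+16-12=34
Step 6: prey: 43+17-29=31; pred: 34+14-13=35
Step 7: prey: 31+12-21=22; pred: 35+10-14=31
Step 8: prey: 22+8-13=17; pred: 31+6-12=25
Step 9: prey: 17+6-8=15; pred: 25+4-10=19
Step 10: prey: 15+6-5=16; pred: 19+2-7=14
Max prey = 61 at step 2

Answer: 61 2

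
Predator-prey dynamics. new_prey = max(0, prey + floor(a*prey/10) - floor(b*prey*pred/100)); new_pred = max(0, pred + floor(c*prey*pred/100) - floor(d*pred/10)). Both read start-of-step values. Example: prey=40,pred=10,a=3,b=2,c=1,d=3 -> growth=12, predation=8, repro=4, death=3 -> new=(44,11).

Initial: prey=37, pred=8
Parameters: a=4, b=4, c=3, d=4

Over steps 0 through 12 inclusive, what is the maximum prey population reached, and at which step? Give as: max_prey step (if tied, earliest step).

Step 1: prey: 37+14-11=40; pred: 8+8-3=13
Step 2: prey: 40+16-20=36; pred: 13+15-5=23
Step 3: prey: 36+14-33=17; pred: 23+24-9=38
Step 4: prey: 17+6-25=0; pred: 38+19-15=42
Step 5: prey: 0+0-0=0; pred: 42+0-16=26
Step 6: prey: 0+0-0=0; pred: 26+0-10=16
Step 7: prey: 0+0-0=0; pred: 16+0-6=10
Step 8: prey: 0+0-0=0; pred: 10+0-4=6
Step 9: prey: 0+0-0=0; pred: 6+0-2=4
Step 10: prey: 0+0-0=0; pred: 4+0-1=3
Step 11: prey: 0+0-0=0; pred: 3+0-1=2
Step 12: prey: 0+0-0=0; pred: 2+0-0=2
Max prey = 40 at step 1

Answer: 40 1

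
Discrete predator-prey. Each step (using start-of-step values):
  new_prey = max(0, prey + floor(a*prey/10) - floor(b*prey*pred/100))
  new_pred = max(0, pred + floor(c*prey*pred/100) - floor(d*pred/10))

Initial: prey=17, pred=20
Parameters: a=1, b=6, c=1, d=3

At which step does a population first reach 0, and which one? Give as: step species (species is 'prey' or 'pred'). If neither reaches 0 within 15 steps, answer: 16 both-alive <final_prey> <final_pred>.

Step 1: prey: 17+1-20=0; pred: 20+3-6=17
First extinction: prey at step 1

Answer: 1 prey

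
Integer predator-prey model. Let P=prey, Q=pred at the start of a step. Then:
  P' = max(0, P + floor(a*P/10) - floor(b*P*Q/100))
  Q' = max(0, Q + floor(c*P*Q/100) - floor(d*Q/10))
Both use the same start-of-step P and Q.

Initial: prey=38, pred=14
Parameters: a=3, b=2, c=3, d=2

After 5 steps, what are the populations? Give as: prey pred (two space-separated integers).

Step 1: prey: 38+11-10=39; pred: 14+15-2=27
Step 2: prey: 39+11-21=29; pred: 27+31-5=53
Step 3: prey: 29+8-30=7; pred: 53+46-10=89
Step 4: prey: 7+2-12=0; pred: 89+18-17=90
Step 5: prey: 0+0-0=0; pred: 90+0-18=72

Answer: 0 72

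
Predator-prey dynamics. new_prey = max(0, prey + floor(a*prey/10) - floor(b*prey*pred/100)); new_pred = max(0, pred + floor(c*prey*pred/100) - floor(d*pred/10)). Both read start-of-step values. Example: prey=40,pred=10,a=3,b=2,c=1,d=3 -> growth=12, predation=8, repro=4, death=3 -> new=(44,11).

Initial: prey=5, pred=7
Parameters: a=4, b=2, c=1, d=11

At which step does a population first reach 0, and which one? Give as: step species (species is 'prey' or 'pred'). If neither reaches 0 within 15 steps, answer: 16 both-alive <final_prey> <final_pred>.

Step 1: prey: 5+2-0=7; pred: 7+0-7=0
First extinction: pred at step 1

Answer: 1 pred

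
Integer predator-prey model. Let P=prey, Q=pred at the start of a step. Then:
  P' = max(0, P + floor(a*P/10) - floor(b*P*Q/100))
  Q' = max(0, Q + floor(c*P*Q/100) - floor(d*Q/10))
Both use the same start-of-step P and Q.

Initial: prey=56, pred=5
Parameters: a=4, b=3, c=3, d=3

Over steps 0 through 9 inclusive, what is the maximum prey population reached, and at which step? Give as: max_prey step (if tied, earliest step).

Step 1: prey: 56+22-8=70; pred: 5+8-1=12
Step 2: prey: 70+28-25=73; pred: 12+25-3=34
Step 3: prey: 73+29-74=28; pred: 34+74-10=98
Step 4: prey: 28+11-82=0; pred: 98+82-29=151
Step 5: prey: 0+0-0=0; pred: 151+0-45=106
Step 6: prey: 0+0-0=0; pred: 106+0-31=75
Step 7: prey: 0+0-0=0; pred: 75+0-22=53
Step 8: prey: 0+0-0=0; pred: 53+0-15=38
Step 9: prey: 0+0-0=0; pred: 38+0-11=27
Max prey = 73 at step 2

Answer: 73 2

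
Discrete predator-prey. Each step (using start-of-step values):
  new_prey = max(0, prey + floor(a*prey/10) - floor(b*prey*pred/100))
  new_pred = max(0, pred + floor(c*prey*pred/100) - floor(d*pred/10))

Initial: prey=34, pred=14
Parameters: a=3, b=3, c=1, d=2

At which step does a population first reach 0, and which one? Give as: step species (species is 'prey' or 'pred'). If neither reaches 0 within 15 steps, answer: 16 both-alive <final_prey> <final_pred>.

Step 1: prey: 34+10-14=30; pred: 14+4-2=16
Step 2: prey: 30+9-14=25; pred: 16+4-3=17
Step 3: prey: 25+7-12=20; pred: 17+4-3=18
Step 4: prey: 20+6-10=16; pred: 18+3-3=18
Step 5: prey: 16+4-8=12; pred: 18+2-3=17
Step 6: prey: 12+3-6=9; pred: 17+2-3=16
Step 7: prey: 9+2-4=7; pred: 16+1-3=14
Step 8: prey: 7+2-2=7; pred: 14+0-2=12
Step 9: prey: 7+2-2=7; pred: 12+0-2=10
Step 10: prey: 7+2-2=7; pred: 10+0-2=8
Step 11: prey: 7+2-1=8; pred: 8+0-1=7
Step 12: prey: 8+2-1=9; pred: 7+0-1=6
Step 13: prey: 9+2-1=10; pred: 6+0-1=5
Step 14: prey: 10+3-1=12; pred: 5+0-1=4
Step 15: prey: 12+3-1=14; pred: 4+0-0=4
No extinction within 15 steps

Answer: 16 both-alive 14 4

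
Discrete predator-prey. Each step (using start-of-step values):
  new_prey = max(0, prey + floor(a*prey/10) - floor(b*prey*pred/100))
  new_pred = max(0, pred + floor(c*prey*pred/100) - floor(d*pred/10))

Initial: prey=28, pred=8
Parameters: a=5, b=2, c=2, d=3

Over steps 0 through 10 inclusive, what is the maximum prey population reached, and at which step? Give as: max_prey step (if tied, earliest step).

Answer: 62 4

Derivation:
Step 1: prey: 28+14-4=38; pred: 8+4-2=10
Step 2: prey: 38+19-7=50; pred: 10+7-3=14
Step 3: prey: 50+25-14=61; pred: 14+14-4=24
Step 4: prey: 61+30-29=62; pred: 24+29-7=46
Step 5: prey: 62+31-57=36; pred: 46+57-13=90
Step 6: prey: 36+18-64=0; pred: 90+64-27=127
Step 7: prey: 0+0-0=0; pred: 127+0-38=89
Step 8: prey: 0+0-0=0; pred: 89+0-26=63
Step 9: prey: 0+0-0=0; pred: 63+0-18=45
Step 10: prey: 0+0-0=0; pred: 45+0-13=32
Max prey = 62 at step 4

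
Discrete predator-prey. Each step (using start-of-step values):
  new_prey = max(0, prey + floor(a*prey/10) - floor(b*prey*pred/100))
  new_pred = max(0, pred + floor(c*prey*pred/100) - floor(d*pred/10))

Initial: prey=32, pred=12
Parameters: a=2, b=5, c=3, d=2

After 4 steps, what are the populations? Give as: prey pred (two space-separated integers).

Step 1: prey: 32+6-19=19; pred: 12+11-2=21
Step 2: prey: 19+3-19=3; pred: 21+11-4=28
Step 3: prey: 3+0-4=0; pred: 28+2-5=25
Step 4: prey: 0+0-0=0; pred: 25+0-5=20

Answer: 0 20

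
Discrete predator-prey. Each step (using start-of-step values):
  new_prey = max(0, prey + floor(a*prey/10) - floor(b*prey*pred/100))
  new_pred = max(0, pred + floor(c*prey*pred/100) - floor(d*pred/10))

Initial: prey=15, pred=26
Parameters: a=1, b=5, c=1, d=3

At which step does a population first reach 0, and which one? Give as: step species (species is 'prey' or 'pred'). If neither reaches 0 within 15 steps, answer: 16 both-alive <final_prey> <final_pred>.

Answer: 1 prey

Derivation:
Step 1: prey: 15+1-19=0; pred: 26+3-7=22
First extinction: prey at step 1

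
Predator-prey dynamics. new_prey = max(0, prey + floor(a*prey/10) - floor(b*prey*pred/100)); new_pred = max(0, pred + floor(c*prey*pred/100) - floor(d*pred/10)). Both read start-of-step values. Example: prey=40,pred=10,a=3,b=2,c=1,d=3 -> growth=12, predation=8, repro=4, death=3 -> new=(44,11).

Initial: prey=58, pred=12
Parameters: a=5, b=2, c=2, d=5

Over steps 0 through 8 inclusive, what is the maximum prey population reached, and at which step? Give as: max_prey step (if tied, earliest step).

Answer: 83 2

Derivation:
Step 1: prey: 58+29-13=74; pred: 12+13-6=19
Step 2: prey: 74+37-28=83; pred: 19+28-9=38
Step 3: prey: 83+41-63=61; pred: 38+63-19=82
Step 4: prey: 61+30-100=0; pred: 82+100-41=141
Step 5: prey: 0+0-0=0; pred: 141+0-70=71
Step 6: prey: 0+0-0=0; pred: 71+0-35=36
Step 7: prey: 0+0-0=0; pred: 36+0-18=18
Step 8: prey: 0+0-0=0; pred: 18+0-9=9
Max prey = 83 at step 2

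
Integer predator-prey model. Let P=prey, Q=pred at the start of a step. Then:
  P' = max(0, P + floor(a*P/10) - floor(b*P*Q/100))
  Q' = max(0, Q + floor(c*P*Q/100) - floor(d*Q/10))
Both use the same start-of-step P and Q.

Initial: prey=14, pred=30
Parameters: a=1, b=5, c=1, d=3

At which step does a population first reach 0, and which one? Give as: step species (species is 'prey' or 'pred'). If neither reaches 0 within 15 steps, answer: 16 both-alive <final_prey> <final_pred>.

Answer: 1 prey

Derivation:
Step 1: prey: 14+1-21=0; pred: 30+4-9=25
First extinction: prey at step 1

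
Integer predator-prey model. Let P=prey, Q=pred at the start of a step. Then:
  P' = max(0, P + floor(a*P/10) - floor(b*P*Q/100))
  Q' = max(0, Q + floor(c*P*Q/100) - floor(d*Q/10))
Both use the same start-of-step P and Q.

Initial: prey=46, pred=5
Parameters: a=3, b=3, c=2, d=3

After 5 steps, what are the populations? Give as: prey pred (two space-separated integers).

Step 1: prey: 46+13-6=53; pred: 5+4-1=8
Step 2: prey: 53+15-12=56; pred: 8+8-2=14
Step 3: prey: 56+16-23=49; pred: 14+15-4=25
Step 4: prey: 49+14-36=27; pred: 25+24-7=42
Step 5: prey: 27+8-34=1; pred: 42+22-12=52

Answer: 1 52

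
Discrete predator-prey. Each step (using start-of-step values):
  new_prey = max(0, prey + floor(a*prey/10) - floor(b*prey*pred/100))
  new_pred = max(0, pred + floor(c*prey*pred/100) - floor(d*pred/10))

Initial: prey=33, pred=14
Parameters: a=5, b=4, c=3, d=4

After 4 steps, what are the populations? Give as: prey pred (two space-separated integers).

Step 1: prey: 33+16-18=31; pred: 14+13-5=22
Step 2: prey: 31+15-27=19; pred: 22+20-8=34
Step 3: prey: 19+9-25=3; pred: 34+19-13=40
Step 4: prey: 3+1-4=0; pred: 40+3-16=27

Answer: 0 27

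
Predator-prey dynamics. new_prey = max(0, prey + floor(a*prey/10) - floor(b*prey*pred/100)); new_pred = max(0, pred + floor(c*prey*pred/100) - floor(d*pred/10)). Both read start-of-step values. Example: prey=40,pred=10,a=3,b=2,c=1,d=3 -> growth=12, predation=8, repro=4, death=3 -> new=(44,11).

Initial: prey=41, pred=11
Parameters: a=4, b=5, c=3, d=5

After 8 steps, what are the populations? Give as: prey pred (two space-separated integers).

Answer: 0 1

Derivation:
Step 1: prey: 41+16-22=35; pred: 11+13-5=19
Step 2: prey: 35+14-33=16; pred: 19+19-9=29
Step 3: prey: 16+6-23=0; pred: 29+13-14=28
Step 4: prey: 0+0-0=0; pred: 28+0-14=14
Step 5: prey: 0+0-0=0; pred: 14+0-7=7
Step 6: prey: 0+0-0=0; pred: 7+0-3=4
Step 7: prey: 0+0-0=0; pred: 4+0-2=2
Step 8: prey: 0+0-0=0; pred: 2+0-1=1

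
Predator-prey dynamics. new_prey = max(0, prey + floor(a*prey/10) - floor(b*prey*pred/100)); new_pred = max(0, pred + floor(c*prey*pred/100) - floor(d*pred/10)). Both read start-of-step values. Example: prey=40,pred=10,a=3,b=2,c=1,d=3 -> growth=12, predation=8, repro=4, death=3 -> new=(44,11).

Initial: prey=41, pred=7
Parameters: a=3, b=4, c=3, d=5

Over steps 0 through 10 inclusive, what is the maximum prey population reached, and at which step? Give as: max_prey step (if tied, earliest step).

Step 1: prey: 41+12-11=42; pred: 7+8-3=12
Step 2: prey: 42+12-20=34; pred: 12+15-6=21
Step 3: prey: 34+10-28=16; pred: 21+21-10=32
Step 4: prey: 16+4-20=0; pred: 32+15-16=31
Step 5: prey: 0+0-0=0; pred: 31+0-15=16
Step 6: prey: 0+0-0=0; pred: 16+0-8=8
Step 7: prey: 0+0-0=0; pred: 8+0-4=4
Step 8: prey: 0+0-0=0; pred: 4+0-2=2
Step 9: prey: 0+0-0=0; pred: 2+0-1=1
Step 10: prey: 0+0-0=0; pred: 1+0-0=1
Max prey = 42 at step 1

Answer: 42 1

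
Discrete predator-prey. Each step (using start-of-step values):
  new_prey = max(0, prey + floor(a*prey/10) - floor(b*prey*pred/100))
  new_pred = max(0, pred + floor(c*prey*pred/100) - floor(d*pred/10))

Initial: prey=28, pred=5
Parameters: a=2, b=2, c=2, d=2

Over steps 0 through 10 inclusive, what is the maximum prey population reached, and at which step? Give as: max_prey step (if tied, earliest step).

Answer: 35 3

Derivation:
Step 1: prey: 28+5-2=31; pred: 5+2-1=6
Step 2: prey: 31+6-3=34; pred: 6+3-1=8
Step 3: prey: 34+6-5=35; pred: 8+5-1=12
Step 4: prey: 35+7-8=34; pred: 12+8-2=18
Step 5: prey: 34+6-12=28; pred: 18+12-3=27
Step 6: prey: 28+5-15=18; pred: 27+15-5=37
Step 7: prey: 18+3-13=8; pred: 37+13-7=43
Step 8: prey: 8+1-6=3; pred: 43+6-8=41
Step 9: prey: 3+0-2=1; pred: 41+2-8=35
Step 10: prey: 1+0-0=1; pred: 35+0-7=28
Max prey = 35 at step 3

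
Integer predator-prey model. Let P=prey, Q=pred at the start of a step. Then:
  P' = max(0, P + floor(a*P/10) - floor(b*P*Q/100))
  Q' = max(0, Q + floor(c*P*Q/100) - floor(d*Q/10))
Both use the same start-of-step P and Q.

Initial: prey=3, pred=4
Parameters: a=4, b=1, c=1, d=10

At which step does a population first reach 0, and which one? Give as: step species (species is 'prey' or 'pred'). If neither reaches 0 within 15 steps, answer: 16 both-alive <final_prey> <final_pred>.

Answer: 1 pred

Derivation:
Step 1: prey: 3+1-0=4; pred: 4+0-4=0
First extinction: pred at step 1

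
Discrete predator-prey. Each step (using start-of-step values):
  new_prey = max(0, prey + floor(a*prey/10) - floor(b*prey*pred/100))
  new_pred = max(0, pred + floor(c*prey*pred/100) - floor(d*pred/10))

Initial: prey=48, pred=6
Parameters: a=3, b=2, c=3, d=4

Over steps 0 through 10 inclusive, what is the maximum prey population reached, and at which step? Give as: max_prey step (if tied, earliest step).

Step 1: prey: 48+14-5=57; pred: 6+8-2=12
Step 2: prey: 57+17-13=61; pred: 12+20-4=28
Step 3: prey: 61+18-34=45; pred: 28+51-11=68
Step 4: prey: 45+13-61=0; pred: 68+91-27=132
Step 5: prey: 0+0-0=0; pred: 132+0-52=80
Step 6: prey: 0+0-0=0; pred: 80+0-32=48
Step 7: prey: 0+0-0=0; pred: 48+0-19=29
Step 8: prey: 0+0-0=0; pred: 29+0-11=18
Step 9: prey: 0+0-0=0; pred: 18+0-7=11
Step 10: prey: 0+0-0=0; pred: 11+0-4=7
Max prey = 61 at step 2

Answer: 61 2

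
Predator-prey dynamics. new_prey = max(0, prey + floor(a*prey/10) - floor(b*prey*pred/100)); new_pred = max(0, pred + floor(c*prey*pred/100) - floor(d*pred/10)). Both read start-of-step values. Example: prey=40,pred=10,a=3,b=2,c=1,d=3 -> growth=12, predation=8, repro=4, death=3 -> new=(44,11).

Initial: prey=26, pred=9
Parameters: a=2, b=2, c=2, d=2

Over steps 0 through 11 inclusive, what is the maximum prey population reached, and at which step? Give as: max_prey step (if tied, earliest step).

Step 1: prey: 26+5-4=27; pred: 9+4-1=12
Step 2: prey: 27+5-6=26; pred: 12+6-2=16
Step 3: prey: 26+5-8=23; pred: 16+8-3=21
Step 4: prey: 23+4-9=18; pred: 21+9-4=26
Step 5: prey: 18+3-9=12; pred: 26+9-5=30
Step 6: prey: 12+2-7=7; pred: 30+7-6=31
Step 7: prey: 7+1-4=4; pred: 31+4-6=29
Step 8: prey: 4+0-2=2; pred: 29+2-5=26
Step 9: prey: 2+0-1=1; pred: 26+1-5=22
Step 10: prey: 1+0-0=1; pred: 22+0-4=18
Step 11: prey: 1+0-0=1; pred: 18+0-3=15
Max prey = 27 at step 1

Answer: 27 1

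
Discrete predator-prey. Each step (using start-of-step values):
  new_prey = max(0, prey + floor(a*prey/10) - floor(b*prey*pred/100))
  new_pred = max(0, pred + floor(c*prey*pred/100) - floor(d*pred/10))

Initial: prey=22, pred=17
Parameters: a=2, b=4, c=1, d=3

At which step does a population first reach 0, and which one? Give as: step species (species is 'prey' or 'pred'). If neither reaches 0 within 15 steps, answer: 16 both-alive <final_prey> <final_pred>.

Answer: 16 both-alive 9 3

Derivation:
Step 1: prey: 22+4-14=12; pred: 17+3-5=15
Step 2: prey: 12+2-7=7; pred: 15+1-4=12
Step 3: prey: 7+1-3=5; pred: 12+0-3=9
Step 4: prey: 5+1-1=5; pred: 9+0-2=7
Step 5: prey: 5+1-1=5; pred: 7+0-2=5
Step 6: prey: 5+1-1=5; pred: 5+0-1=4
Step 7: prey: 5+1-0=6; pred: 4+0-1=3
Step 8: prey: 6+1-0=7; pred: 3+0-0=3
Step 9: prey: 7+1-0=8; pred: 3+0-0=3
Step 10: prey: 8+1-0=9; pred: 3+0-0=3
Step 11: prey: 9+1-1=9; pred: 3+0-0=3
Steps 12-15: state stable at prey=9, pred=3 (no change)
No extinction within 15 steps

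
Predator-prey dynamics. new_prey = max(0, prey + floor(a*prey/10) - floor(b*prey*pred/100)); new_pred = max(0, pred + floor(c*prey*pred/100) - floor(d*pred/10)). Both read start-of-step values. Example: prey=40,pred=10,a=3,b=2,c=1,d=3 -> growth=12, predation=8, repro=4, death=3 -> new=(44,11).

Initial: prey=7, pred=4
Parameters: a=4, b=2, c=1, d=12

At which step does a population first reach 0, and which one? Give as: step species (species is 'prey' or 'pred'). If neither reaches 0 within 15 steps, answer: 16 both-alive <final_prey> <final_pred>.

Answer: 1 pred

Derivation:
Step 1: prey: 7+2-0=9; pred: 4+0-4=0
First extinction: pred at step 1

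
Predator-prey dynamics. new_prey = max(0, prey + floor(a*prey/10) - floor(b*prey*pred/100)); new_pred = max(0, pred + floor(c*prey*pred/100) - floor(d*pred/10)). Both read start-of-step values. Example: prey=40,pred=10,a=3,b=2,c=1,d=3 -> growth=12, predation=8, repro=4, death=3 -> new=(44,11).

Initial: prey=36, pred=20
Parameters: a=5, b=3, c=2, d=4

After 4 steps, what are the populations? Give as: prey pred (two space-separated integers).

Answer: 6 30

Derivation:
Step 1: prey: 36+18-21=33; pred: 20+14-8=26
Step 2: prey: 33+16-25=24; pred: 26+17-10=33
Step 3: prey: 24+12-23=13; pred: 33+15-13=35
Step 4: prey: 13+6-13=6; pred: 35+9-14=30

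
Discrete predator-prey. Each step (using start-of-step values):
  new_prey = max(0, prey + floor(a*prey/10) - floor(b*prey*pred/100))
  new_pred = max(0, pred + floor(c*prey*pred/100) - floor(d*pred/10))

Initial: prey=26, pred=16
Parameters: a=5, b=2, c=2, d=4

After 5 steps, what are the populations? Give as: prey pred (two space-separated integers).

Step 1: prey: 26+13-8=31; pred: 16+8-6=18
Step 2: prey: 31+15-11=35; pred: 18+11-7=22
Step 3: prey: 35+17-15=37; pred: 22+15-8=29
Step 4: prey: 37+18-21=34; pred: 29+21-11=39
Step 5: prey: 34+17-26=25; pred: 39+26-15=50

Answer: 25 50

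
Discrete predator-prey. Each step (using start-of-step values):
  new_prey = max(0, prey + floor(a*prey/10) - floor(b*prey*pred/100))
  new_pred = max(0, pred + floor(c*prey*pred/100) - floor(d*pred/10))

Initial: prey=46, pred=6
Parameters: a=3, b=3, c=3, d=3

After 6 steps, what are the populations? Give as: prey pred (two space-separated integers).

Step 1: prey: 46+13-8=51; pred: 6+8-1=13
Step 2: prey: 51+15-19=47; pred: 13+19-3=29
Step 3: prey: 47+14-40=21; pred: 29+40-8=61
Step 4: prey: 21+6-38=0; pred: 61+38-18=81
Step 5: prey: 0+0-0=0; pred: 81+0-24=57
Step 6: prey: 0+0-0=0; pred: 57+0-17=40

Answer: 0 40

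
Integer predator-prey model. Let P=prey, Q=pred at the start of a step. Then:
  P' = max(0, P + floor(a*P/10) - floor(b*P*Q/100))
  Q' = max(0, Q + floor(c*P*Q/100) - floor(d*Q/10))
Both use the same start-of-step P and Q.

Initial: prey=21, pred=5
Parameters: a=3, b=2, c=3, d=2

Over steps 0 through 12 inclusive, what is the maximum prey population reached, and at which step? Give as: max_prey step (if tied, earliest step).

Step 1: prey: 21+6-2=25; pred: 5+3-1=7
Step 2: prey: 25+7-3=29; pred: 7+5-1=11
Step 3: prey: 29+8-6=31; pred: 11+9-2=18
Step 4: prey: 31+9-11=29; pred: 18+16-3=31
Step 5: prey: 29+8-17=20; pred: 31+26-6=51
Step 6: prey: 20+6-20=6; pred: 51+30-10=71
Step 7: prey: 6+1-8=0; pred: 71+12-14=69
Step 8: prey: 0+0-0=0; pred: 69+0-13=56
Step 9: prey: 0+0-0=0; pred: 56+0-11=45
Step 10: prey: 0+0-0=0; pred: 45+0-9=36
Step 11: prey: 0+0-0=0; pred: 36+0-7=29
Step 12: prey: 0+0-0=0; pred: 29+0-5=24
Max prey = 31 at step 3

Answer: 31 3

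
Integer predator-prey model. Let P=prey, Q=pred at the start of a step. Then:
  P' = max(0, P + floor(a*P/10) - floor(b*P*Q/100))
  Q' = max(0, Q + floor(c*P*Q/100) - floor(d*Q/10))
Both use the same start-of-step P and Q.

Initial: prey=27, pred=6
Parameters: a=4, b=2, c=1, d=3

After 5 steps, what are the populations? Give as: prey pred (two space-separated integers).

Answer: 80 13

Derivation:
Step 1: prey: 27+10-3=34; pred: 6+1-1=6
Step 2: prey: 34+13-4=43; pred: 6+2-1=7
Step 3: prey: 43+17-6=54; pred: 7+3-2=8
Step 4: prey: 54+21-8=67; pred: 8+4-2=10
Step 5: prey: 67+26-13=80; pred: 10+6-3=13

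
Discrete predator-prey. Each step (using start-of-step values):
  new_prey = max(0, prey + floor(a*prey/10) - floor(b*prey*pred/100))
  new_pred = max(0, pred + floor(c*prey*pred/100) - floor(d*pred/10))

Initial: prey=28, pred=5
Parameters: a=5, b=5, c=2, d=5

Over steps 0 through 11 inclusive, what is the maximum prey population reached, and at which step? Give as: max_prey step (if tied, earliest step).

Step 1: prey: 28+14-7=35; pred: 5+2-2=5
Step 2: prey: 35+17-8=44; pred: 5+3-2=6
Step 3: prey: 44+22-13=53; pred: 6+5-3=8
Step 4: prey: 53+26-21=58; pred: 8+8-4=12
Step 5: prey: 58+29-34=53; pred: 12+13-6=19
Step 6: prey: 53+26-50=29; pred: 19+20-9=30
Step 7: prey: 29+14-43=0; pred: 30+17-15=32
Step 8: prey: 0+0-0=0; pred: 32+0-16=16
Step 9: prey: 0+0-0=0; pred: 16+0-8=8
Step 10: prey: 0+0-0=0; pred: 8+0-4=4
Step 11: prey: 0+0-0=0; pred: 4+0-2=2
Max prey = 58 at step 4

Answer: 58 4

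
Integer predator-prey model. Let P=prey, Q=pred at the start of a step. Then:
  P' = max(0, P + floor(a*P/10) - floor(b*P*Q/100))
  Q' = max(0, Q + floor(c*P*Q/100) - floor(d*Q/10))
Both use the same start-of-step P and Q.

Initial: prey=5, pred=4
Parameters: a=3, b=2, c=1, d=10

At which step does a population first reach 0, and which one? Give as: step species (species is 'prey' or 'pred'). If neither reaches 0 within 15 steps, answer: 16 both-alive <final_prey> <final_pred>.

Answer: 1 pred

Derivation:
Step 1: prey: 5+1-0=6; pred: 4+0-4=0
First extinction: pred at step 1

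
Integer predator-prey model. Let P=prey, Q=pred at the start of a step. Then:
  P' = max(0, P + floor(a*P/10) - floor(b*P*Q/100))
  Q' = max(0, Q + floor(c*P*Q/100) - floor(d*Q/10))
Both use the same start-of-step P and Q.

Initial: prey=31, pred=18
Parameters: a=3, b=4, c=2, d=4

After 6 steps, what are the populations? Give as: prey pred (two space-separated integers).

Step 1: prey: 31+9-22=18; pred: 18+11-7=22
Step 2: prey: 18+5-15=8; pred: 22+7-8=21
Step 3: prey: 8+2-6=4; pred: 21+3-8=16
Step 4: prey: 4+1-2=3; pred: 16+1-6=11
Step 5: prey: 3+0-1=2; pred: 11+0-4=7
Step 6: prey: 2+0-0=2; pred: 7+0-2=5

Answer: 2 5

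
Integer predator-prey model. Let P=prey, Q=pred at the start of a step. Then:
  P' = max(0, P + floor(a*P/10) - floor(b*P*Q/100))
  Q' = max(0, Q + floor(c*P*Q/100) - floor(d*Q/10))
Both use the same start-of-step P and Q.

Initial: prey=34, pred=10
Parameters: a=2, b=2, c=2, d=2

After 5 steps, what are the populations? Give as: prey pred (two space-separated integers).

Step 1: prey: 34+6-6=34; pred: 10+6-2=14
Step 2: prey: 34+6-9=31; pred: 14+9-2=21
Step 3: prey: 31+6-13=24; pred: 21+13-4=30
Step 4: prey: 24+4-14=14; pred: 30+14-6=38
Step 5: prey: 14+2-10=6; pred: 38+10-7=41

Answer: 6 41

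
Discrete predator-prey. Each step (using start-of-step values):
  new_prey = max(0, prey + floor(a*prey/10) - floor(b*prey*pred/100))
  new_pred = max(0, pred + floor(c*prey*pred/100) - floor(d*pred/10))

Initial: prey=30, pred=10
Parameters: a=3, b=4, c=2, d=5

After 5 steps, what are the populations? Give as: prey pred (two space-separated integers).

Answer: 16 8

Derivation:
Step 1: prey: 30+9-12=27; pred: 10+6-5=11
Step 2: prey: 27+8-11=24; pred: 11+5-5=11
Step 3: prey: 24+7-10=21; pred: 11+5-5=11
Step 4: prey: 21+6-9=18; pred: 11+4-5=10
Step 5: prey: 18+5-7=16; pred: 10+3-5=8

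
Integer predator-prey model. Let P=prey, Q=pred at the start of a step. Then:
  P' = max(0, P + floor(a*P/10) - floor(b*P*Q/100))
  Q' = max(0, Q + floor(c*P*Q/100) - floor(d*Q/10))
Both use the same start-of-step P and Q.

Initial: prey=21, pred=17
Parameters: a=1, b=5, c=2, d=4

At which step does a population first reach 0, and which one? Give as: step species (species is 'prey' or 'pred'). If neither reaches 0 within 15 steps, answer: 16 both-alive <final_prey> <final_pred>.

Answer: 16 both-alive 1 2

Derivation:
Step 1: prey: 21+2-17=6; pred: 17+7-6=18
Step 2: prey: 6+0-5=1; pred: 18+2-7=13
Step 3: prey: 1+0-0=1; pred: 13+0-5=8
Step 4: prey: 1+0-0=1; pred: 8+0-3=5
Step 5: prey: 1+0-0=1; pred: 5+0-2=3
Step 6: prey: 1+0-0=1; pred: 3+0-1=2
Step 7: prey: 1+0-0=1; pred: 2+0-0=2
Steps 8-15: state stable at prey=1, pred=2 (no change)
No extinction within 15 steps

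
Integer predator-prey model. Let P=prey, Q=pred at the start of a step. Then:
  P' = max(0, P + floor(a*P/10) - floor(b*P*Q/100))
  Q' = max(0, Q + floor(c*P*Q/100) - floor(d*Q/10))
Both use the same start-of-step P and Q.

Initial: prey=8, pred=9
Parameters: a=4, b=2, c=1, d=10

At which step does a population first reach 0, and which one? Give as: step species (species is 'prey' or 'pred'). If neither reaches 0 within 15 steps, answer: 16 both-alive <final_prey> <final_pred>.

Step 1: prey: 8+3-1=10; pred: 9+0-9=0
First extinction: pred at step 1

Answer: 1 pred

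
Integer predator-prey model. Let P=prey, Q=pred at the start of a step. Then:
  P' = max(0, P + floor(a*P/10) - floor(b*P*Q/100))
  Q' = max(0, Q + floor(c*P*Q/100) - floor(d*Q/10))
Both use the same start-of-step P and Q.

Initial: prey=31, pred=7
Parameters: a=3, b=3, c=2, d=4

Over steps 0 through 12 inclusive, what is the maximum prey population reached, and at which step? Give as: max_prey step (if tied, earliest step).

Answer: 35 2

Derivation:
Step 1: prey: 31+9-6=34; pred: 7+4-2=9
Step 2: prey: 34+10-9=35; pred: 9+6-3=12
Step 3: prey: 35+10-12=33; pred: 12+8-4=16
Step 4: prey: 33+9-15=27; pred: 16+10-6=20
Step 5: prey: 27+8-16=19; pred: 20+10-8=22
Step 6: prey: 19+5-12=12; pred: 22+8-8=22
Step 7: prey: 12+3-7=8; pred: 22+5-8=19
Step 8: prey: 8+2-4=6; pred: 19+3-7=15
Step 9: prey: 6+1-2=5; pred: 15+1-6=10
Step 10: prey: 5+1-1=5; pred: 10+1-4=7
Step 11: prey: 5+1-1=5; pred: 7+0-2=5
Step 12: prey: 5+1-0=6; pred: 5+0-2=3
Max prey = 35 at step 2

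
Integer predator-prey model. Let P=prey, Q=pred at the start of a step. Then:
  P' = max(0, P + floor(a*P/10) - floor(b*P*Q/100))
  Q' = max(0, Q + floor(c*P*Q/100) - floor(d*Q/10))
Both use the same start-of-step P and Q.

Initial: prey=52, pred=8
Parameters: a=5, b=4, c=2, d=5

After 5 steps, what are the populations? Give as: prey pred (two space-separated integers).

Step 1: prey: 52+26-16=62; pred: 8+8-4=12
Step 2: prey: 62+31-29=64; pred: 12+14-6=20
Step 3: prey: 64+32-51=45; pred: 20+25-10=35
Step 4: prey: 45+22-63=4; pred: 35+31-17=49
Step 5: prey: 4+2-7=0; pred: 49+3-24=28

Answer: 0 28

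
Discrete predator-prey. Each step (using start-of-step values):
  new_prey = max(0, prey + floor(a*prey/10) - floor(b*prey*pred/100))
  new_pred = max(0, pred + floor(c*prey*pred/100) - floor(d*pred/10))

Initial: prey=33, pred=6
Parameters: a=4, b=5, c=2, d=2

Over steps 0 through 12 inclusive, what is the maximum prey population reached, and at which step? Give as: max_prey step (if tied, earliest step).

Answer: 37 1

Derivation:
Step 1: prey: 33+13-9=37; pred: 6+3-1=8
Step 2: prey: 37+14-14=37; pred: 8+5-1=12
Step 3: prey: 37+14-22=29; pred: 12+8-2=18
Step 4: prey: 29+11-26=14; pred: 18+10-3=25
Step 5: prey: 14+5-17=2; pred: 25+7-5=27
Step 6: prey: 2+0-2=0; pred: 27+1-5=23
Step 7: prey: 0+0-0=0; pred: 23+0-4=19
Step 8: prey: 0+0-0=0; pred: 19+0-3=16
Step 9: prey: 0+0-0=0; pred: 16+0-3=13
Step 10: prey: 0+0-0=0; pred: 13+0-2=11
Step 11: prey: 0+0-0=0; pred: 11+0-2=9
Step 12: prey: 0+0-0=0; pred: 9+0-1=8
Max prey = 37 at step 1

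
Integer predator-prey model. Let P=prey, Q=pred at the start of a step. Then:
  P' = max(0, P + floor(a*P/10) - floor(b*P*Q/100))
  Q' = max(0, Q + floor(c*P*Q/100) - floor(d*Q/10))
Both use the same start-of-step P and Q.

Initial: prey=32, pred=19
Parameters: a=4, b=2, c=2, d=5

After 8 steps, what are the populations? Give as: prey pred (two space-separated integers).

Step 1: prey: 32+12-12=32; pred: 19+12-9=22
Step 2: prey: 32+12-14=30; pred: 22+14-11=25
Step 3: prey: 30+12-15=27; pred: 25+15-12=28
Step 4: prey: 27+10-15=22; pred: 28+15-14=29
Step 5: prey: 22+8-12=18; pred: 29+12-14=27
Step 6: prey: 18+7-9=16; pred: 27+9-13=23
Step 7: prey: 16+6-7=15; pred: 23+7-11=19
Step 8: prey: 15+6-5=16; pred: 19+5-9=15

Answer: 16 15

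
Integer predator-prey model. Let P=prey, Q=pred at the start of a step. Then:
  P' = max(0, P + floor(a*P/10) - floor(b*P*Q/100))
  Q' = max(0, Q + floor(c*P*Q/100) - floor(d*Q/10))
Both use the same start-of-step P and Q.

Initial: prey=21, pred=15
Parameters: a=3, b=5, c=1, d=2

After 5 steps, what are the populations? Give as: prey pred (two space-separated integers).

Step 1: prey: 21+6-15=12; pred: 15+3-3=15
Step 2: prey: 12+3-9=6; pred: 15+1-3=13
Step 3: prey: 6+1-3=4; pred: 13+0-2=11
Step 4: prey: 4+1-2=3; pred: 11+0-2=9
Step 5: prey: 3+0-1=2; pred: 9+0-1=8

Answer: 2 8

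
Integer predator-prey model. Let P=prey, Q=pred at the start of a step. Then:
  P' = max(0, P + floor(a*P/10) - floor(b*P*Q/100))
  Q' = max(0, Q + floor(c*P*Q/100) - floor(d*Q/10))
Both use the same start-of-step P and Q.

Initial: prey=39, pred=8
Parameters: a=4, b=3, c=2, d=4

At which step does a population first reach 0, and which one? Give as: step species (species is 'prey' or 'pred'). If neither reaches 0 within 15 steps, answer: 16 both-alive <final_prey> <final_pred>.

Answer: 6 prey

Derivation:
Step 1: prey: 39+15-9=45; pred: 8+6-3=11
Step 2: prey: 45+18-14=49; pred: 11+9-4=16
Step 3: prey: 49+19-23=45; pred: 16+15-6=25
Step 4: prey: 45+18-33=30; pred: 25+22-10=37
Step 5: prey: 30+12-33=9; pred: 37+22-14=45
Step 6: prey: 9+3-12=0; pred: 45+8-18=35
First extinction: prey at step 6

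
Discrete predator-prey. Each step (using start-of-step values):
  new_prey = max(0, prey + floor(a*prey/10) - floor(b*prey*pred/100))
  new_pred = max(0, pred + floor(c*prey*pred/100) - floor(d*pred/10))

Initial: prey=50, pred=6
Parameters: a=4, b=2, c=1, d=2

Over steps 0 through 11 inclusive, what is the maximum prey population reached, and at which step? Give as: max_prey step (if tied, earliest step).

Step 1: prey: 50+20-6=64; pred: 6+3-1=8
Step 2: prey: 64+25-10=79; pred: 8+5-1=12
Step 3: prey: 79+31-18=92; pred: 12+9-2=19
Step 4: prey: 92+36-34=94; pred: 19+17-3=33
Step 5: prey: 94+37-62=69; pred: 33+31-6=58
Step 6: prey: 69+27-80=16; pred: 58+40-11=87
Step 7: prey: 16+6-27=0; pred: 87+13-17=83
Step 8: prey: 0+0-0=0; pred: 83+0-16=67
Step 9: prey: 0+0-0=0; pred: 67+0-13=54
Step 10: prey: 0+0-0=0; pred: 54+0-10=44
Step 11: prey: 0+0-0=0; pred: 44+0-8=36
Max prey = 94 at step 4

Answer: 94 4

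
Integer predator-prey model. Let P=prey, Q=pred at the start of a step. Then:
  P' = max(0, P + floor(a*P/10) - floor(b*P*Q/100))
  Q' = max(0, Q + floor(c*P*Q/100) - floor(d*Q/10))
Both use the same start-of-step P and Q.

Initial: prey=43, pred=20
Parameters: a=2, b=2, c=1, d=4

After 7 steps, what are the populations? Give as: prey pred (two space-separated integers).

Answer: 21 6

Derivation:
Step 1: prey: 43+8-17=34; pred: 20+8-8=20
Step 2: prey: 34+6-13=27; pred: 20+6-8=18
Step 3: prey: 27+5-9=23; pred: 18+4-7=15
Step 4: prey: 23+4-6=21; pred: 15+3-6=12
Step 5: prey: 21+4-5=20; pred: 12+2-4=10
Step 6: prey: 20+4-4=20; pred: 10+2-4=8
Step 7: prey: 20+4-3=21; pred: 8+1-3=6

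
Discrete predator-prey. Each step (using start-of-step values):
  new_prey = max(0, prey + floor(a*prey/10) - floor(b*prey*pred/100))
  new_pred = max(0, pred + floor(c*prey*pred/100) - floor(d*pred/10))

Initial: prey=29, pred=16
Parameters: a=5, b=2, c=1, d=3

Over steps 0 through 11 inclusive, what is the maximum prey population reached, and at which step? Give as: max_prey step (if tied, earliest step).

Answer: 59 5

Derivation:
Step 1: prey: 29+14-9=34; pred: 16+4-4=16
Step 2: prey: 34+17-10=41; pred: 16+5-4=17
Step 3: prey: 41+20-13=48; pred: 17+6-5=18
Step 4: prey: 48+24-17=55; pred: 18+8-5=21
Step 5: prey: 55+27-23=59; pred: 21+11-6=26
Step 6: prey: 59+29-30=58; pred: 26+15-7=34
Step 7: prey: 58+29-39=48; pred: 34+19-10=43
Step 8: prey: 48+24-41=31; pred: 43+20-12=51
Step 9: prey: 31+15-31=15; pred: 51+15-15=51
Step 10: prey: 15+7-15=7; pred: 51+7-15=43
Step 11: prey: 7+3-6=4; pred: 43+3-12=34
Max prey = 59 at step 5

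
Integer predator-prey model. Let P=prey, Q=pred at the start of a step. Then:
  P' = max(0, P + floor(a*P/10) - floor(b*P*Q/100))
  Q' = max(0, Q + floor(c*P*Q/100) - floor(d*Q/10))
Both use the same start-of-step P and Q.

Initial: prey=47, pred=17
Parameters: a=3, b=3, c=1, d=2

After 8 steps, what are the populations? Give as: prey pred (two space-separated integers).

Step 1: prey: 47+14-23=38; pred: 17+7-3=21
Step 2: prey: 38+11-23=26; pred: 21+7-4=24
Step 3: prey: 26+7-18=15; pred: 24+6-4=26
Step 4: prey: 15+4-11=8; pred: 26+3-5=24
Step 5: prey: 8+2-5=5; pred: 24+1-4=21
Step 6: prey: 5+1-3=3; pred: 21+1-4=18
Step 7: prey: 3+0-1=2; pred: 18+0-3=15
Step 8: prey: 2+0-0=2; pred: 15+0-3=12

Answer: 2 12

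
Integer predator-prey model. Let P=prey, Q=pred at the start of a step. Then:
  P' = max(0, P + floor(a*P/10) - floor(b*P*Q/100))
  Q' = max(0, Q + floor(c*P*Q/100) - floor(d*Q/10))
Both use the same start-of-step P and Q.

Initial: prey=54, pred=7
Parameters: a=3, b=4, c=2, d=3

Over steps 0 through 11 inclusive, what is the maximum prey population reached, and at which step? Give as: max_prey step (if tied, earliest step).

Step 1: prey: 54+16-15=55; pred: 7+7-2=12
Step 2: prey: 55+16-26=45; pred: 12+13-3=22
Step 3: prey: 45+13-39=19; pred: 22+19-6=35
Step 4: prey: 19+5-26=0; pred: 35+13-10=38
Step 5: prey: 0+0-0=0; pred: 38+0-11=27
Step 6: prey: 0+0-0=0; pred: 27+0-8=19
Step 7: prey: 0+0-0=0; pred: 19+0-5=14
Step 8: prey: 0+0-0=0; pred: 14+0-4=10
Step 9: prey: 0+0-0=0; pred: 10+0-3=7
Step 10: prey: 0+0-0=0; pred: 7+0-2=5
Step 11: prey: 0+0-0=0; pred: 5+0-1=4
Max prey = 55 at step 1

Answer: 55 1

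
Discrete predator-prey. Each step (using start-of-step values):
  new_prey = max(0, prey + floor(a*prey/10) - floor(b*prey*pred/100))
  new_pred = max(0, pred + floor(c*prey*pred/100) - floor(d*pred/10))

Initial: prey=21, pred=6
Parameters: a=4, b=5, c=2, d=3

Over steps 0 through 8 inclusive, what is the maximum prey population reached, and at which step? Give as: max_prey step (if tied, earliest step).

Step 1: prey: 21+8-6=23; pred: 6+2-1=7
Step 2: prey: 23+9-8=24; pred: 7+3-2=8
Step 3: prey: 24+9-9=24; pred: 8+3-2=9
Step 4: prey: 24+9-10=23; pred: 9+4-2=11
Step 5: prey: 23+9-12=20; pred: 11+5-3=13
Step 6: prey: 20+8-13=15; pred: 13+5-3=15
Step 7: prey: 15+6-11=10; pred: 15+4-4=15
Step 8: prey: 10+4-7=7; pred: 15+3-4=14
Max prey = 24 at step 2

Answer: 24 2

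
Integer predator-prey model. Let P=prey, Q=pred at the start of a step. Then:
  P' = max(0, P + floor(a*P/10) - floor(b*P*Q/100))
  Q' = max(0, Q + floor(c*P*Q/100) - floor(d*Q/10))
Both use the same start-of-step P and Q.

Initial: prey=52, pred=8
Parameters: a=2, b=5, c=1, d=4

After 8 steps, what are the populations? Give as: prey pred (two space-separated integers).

Answer: 19 2

Derivation:
Step 1: prey: 52+10-20=42; pred: 8+4-3=9
Step 2: prey: 42+8-18=32; pred: 9+3-3=9
Step 3: prey: 32+6-14=24; pred: 9+2-3=8
Step 4: prey: 24+4-9=19; pred: 8+1-3=6
Step 5: prey: 19+3-5=17; pred: 6+1-2=5
Step 6: prey: 17+3-4=16; pred: 5+0-2=3
Step 7: prey: 16+3-2=17; pred: 3+0-1=2
Step 8: prey: 17+3-1=19; pred: 2+0-0=2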